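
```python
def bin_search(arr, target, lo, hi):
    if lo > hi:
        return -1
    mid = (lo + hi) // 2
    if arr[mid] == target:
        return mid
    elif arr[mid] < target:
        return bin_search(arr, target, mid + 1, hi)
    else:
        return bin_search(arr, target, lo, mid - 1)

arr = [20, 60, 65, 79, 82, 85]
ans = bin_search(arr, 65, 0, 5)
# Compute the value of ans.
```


bin_search(arr, 65, 0, 5)
lo=0, hi=5, mid=2, arr[mid]=65
arr[2] == 65, found at index 2
= 2


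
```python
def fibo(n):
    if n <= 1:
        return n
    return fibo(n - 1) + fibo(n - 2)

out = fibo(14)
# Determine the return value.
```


fibo(14)
= fibo(13) + fibo(12)
= (fibo(12) + fibo(11)) + fibo(12)
Computing bottom-up: fibo(0)=0, fibo(1)=1, fibo(2)=1, fibo(3)=2, fibo(4)=3, fibo(5)=5, fibo(6)=8, fibo(7)=13, fibo(8)=21, fibo(9)=34, fibo(10)=55, fibo(11)=89, fibo(12)=144, fibo(13)=233, fibo(14)=377
= 377


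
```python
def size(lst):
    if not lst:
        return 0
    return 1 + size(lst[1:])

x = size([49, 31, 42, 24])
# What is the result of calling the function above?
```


size([49, 31, 42, 24])
= 1 + size([31, 42, 24])
= 1 + 1 + size([42, 24])
= 1 + 1 + 1 + size([24])
= 1 + 1 + 1 + 1 + size([])
= 1 + 1 + 1 + 1 + 0
= 4


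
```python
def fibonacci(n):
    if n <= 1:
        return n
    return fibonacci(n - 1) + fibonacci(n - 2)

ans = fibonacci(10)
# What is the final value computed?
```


fibonacci(10)
= fibonacci(9) + fibonacci(8)
= (fibonacci(8) + fibonacci(7)) + fibonacci(8)
Computing bottom-up: fibonacci(0)=0, fibonacci(1)=1, fibonacci(2)=1, fibonacci(3)=2, fibonacci(4)=3, fibonacci(5)=5, fibonacci(6)=8, fibonacci(7)=13, fibonacci(8)=21, fibonacci(9)=34, fibonacci(10)=55
= 55


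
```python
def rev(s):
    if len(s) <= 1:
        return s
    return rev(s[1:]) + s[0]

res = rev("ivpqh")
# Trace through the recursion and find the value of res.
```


rev("ivpqh")
= rev("vpqh") + "i"
= rev("pqh") + "v" + "i"
= rev("qh") + "p" + "v" + "i"
= rev("h") + "q" + "p" + "v" + "i"
= "h" + "q" + "p" + "v" + "i"
= "hqpvi"


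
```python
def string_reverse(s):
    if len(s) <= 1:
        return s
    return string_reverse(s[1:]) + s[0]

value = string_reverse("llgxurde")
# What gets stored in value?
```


string_reverse("llgxurde")
= string_reverse("lgxurde") + "l"
= string_reverse("gxurde") + "l" + "l"
= string_reverse("xurde") + "g" + "l" + "l"
= string_reverse("urde") + "x" + "g" + "l" + "l"
= string_reverse("rde") + "u" + "x" + "g" + "l" + "l"
= string_reverse("de") + "r" + "u" + "x" + "g" + "l" + "l"
= string_reverse("e") + "d" + "r" + "u" + "x" + "g" + "l" + "l"
= "e" + "d" + "r" + "u" + "x" + "g" + "l" + "l"
= "edruxgll"


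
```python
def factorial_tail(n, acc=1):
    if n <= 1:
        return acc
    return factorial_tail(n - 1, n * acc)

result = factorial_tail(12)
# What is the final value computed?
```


factorial_tail(12, 1)
= factorial_tail(11, 12 * 1) = factorial_tail(11, 12)
= factorial_tail(10, 11 * 12) = factorial_tail(10, 132)
= factorial_tail(9, 10 * 132) = factorial_tail(9, 1320)
= factorial_tail(8, 9 * 1320) = factorial_tail(8, 11880)
= factorial_tail(7, 8 * 11880) = factorial_tail(7, 95040)
= factorial_tail(6, 7 * 95040) = factorial_tail(6, 665280)
= factorial_tail(5, 6 * 665280) = factorial_tail(5, 3991680)
= factorial_tail(4, 5 * 3991680) = factorial_tail(4, 19958400)
= factorial_tail(3, 4 * 19958400) = factorial_tail(3, 79833600)
= factorial_tail(2, 3 * 79833600) = factorial_tail(2, 239500800)
= factorial_tail(1, 2 * 239500800) = factorial_tail(1, 479001600)
n <= 1, return acc = 479001600


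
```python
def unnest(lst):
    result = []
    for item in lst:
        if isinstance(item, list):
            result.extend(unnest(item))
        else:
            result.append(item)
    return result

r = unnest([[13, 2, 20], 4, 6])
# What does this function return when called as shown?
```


unnest([[13, 2, 20], 4, 6])
Processing each element:
  [13, 2, 20] is a list -> unnest recursively -> [13, 2, 20]
  4 is not a list -> append 4
  6 is not a list -> append 6
= [13, 2, 20, 4, 6]


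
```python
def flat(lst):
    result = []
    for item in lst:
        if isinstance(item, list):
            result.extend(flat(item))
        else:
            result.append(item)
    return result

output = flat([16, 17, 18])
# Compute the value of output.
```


flat([16, 17, 18])
Processing each element:
  16 is not a list -> append 16
  17 is not a list -> append 17
  18 is not a list -> append 18
= [16, 17, 18]


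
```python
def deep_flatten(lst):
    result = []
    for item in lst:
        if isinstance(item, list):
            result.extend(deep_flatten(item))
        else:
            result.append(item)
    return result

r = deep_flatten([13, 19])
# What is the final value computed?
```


deep_flatten([13, 19])
Processing each element:
  13 is not a list -> append 13
  19 is not a list -> append 19
= [13, 19]


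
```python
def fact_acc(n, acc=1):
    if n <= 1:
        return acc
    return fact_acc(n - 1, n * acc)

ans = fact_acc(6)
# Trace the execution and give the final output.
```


fact_acc(6, 1)
= fact_acc(5, 6 * 1) = fact_acc(5, 6)
= fact_acc(4, 5 * 6) = fact_acc(4, 30)
= fact_acc(3, 4 * 30) = fact_acc(3, 120)
= fact_acc(2, 3 * 120) = fact_acc(2, 360)
= fact_acc(1, 2 * 360) = fact_acc(1, 720)
n <= 1, return acc = 720


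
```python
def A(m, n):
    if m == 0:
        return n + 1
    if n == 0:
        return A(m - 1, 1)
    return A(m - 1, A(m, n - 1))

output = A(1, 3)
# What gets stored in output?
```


A(1, 3)
= A(0, A(1, 2))
First compute A(1, 2) = 4
= A(0, 4)
= 5


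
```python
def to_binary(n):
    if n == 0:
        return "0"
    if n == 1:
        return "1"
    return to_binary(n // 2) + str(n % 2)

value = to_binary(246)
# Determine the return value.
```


to_binary(246)
= to_binary(123) + "0"
= to_binary(61) + "1" + "0"
= to_binary(30) + "1" + "1" + "0"
= to_binary(15) + "0" + "1" + "1" + "0"
= to_binary(7) + "1" + "0" + "1" + "1" + "0"
= to_binary(3) + "1" + "1" + "0" + "1" + "1" + "0"
= to_binary(1) + "1" + "1" + "1" + "0" + "1" + "1" + "0"
= "1" + "1" + "1" + "1" + "0" + "1" + "1" + "0"
= "11110110"


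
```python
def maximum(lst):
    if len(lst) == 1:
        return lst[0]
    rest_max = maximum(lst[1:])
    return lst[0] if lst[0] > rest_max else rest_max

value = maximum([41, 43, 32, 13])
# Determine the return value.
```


maximum([41, 43, 32, 13])
= compare 41 with maximum([43, 32, 13])
= compare 43 with maximum([32, 13])
= compare 32 with maximum([13])
Base: maximum([13]) = 13
compare 32 with 13: max = 32
compare 43 with 32: max = 43
compare 41 with 43: max = 43
= 43


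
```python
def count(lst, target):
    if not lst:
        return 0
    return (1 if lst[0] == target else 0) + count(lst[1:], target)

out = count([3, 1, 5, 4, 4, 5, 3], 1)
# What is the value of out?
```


count([3, 1, 5, 4, 4, 5, 3], 1)
lst[0]=3 != 1: 0 + count([1, 5, 4, 4, 5, 3], 1)
lst[0]=1 == 1: 1 + count([5, 4, 4, 5, 3], 1)
lst[0]=5 != 1: 0 + count([4, 4, 5, 3], 1)
lst[0]=4 != 1: 0 + count([4, 5, 3], 1)
lst[0]=4 != 1: 0 + count([5, 3], 1)
lst[0]=5 != 1: 0 + count([3], 1)
lst[0]=3 != 1: 0 + count([], 1)
= 1


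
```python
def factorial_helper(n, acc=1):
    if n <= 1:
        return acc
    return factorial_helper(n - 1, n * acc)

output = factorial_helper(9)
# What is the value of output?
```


factorial_helper(9, 1)
= factorial_helper(8, 9 * 1) = factorial_helper(8, 9)
= factorial_helper(7, 8 * 9) = factorial_helper(7, 72)
= factorial_helper(6, 7 * 72) = factorial_helper(6, 504)
= factorial_helper(5, 6 * 504) = factorial_helper(5, 3024)
= factorial_helper(4, 5 * 3024) = factorial_helper(4, 15120)
= factorial_helper(3, 4 * 15120) = factorial_helper(3, 60480)
= factorial_helper(2, 3 * 60480) = factorial_helper(2, 181440)
= factorial_helper(1, 2 * 181440) = factorial_helper(1, 362880)
n <= 1, return acc = 362880


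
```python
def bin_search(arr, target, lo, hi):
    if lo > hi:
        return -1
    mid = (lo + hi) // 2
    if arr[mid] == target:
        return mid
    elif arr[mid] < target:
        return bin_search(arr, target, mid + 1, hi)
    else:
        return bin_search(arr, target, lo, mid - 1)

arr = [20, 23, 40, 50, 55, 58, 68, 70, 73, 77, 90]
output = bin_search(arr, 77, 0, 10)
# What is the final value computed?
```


bin_search(arr, 77, 0, 10)
lo=0, hi=10, mid=5, arr[mid]=58
58 < 77, search right half
lo=6, hi=10, mid=8, arr[mid]=73
73 < 77, search right half
lo=9, hi=10, mid=9, arr[mid]=77
arr[9] == 77, found at index 9
= 9


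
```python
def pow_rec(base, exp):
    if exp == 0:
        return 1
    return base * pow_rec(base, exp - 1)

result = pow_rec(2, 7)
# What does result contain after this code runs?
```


pow_rec(2, 7)
= 2 * pow_rec(2, 6)
= 2 * 2 * pow_rec(2, 5)
= 2 * 2 * 2 * pow_rec(2, 4)
= 2 * 2 * 2 * 2 * pow_rec(2, 3)
= 2 * 2 * 2 * 2 * 2 * pow_rec(2, 2)
= 2 * 2 * 2 * 2 * 2 * 2 * pow_rec(2, 1)
= 2 * 2 * 2 * 2 * 2 * 2 * 2 * pow_rec(2, 0)
= 2 * 2 * 2 * 2 * 2 * 2 * 2 * 1
= 128


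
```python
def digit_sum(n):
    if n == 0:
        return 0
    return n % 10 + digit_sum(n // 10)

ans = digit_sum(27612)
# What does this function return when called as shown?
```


digit_sum(27612)
= 2 + digit_sum(2761)
= 2 + 1 + digit_sum(276)
= 2 + 1 + 6 + digit_sum(27)
= 2 + 1 + 6 + 7 + digit_sum(2)
= 2 + 1 + 6 + 7 + 2 + digit_sum(0)
= 2 + 1 + 6 + 7 + 2 + 0
= 18


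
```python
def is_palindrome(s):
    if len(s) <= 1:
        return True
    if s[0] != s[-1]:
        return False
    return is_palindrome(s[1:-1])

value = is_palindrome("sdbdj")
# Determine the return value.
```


is_palindrome("sdbdj")
"sdbdj": s[0]='s' != s[-1]='j' -> False
= False


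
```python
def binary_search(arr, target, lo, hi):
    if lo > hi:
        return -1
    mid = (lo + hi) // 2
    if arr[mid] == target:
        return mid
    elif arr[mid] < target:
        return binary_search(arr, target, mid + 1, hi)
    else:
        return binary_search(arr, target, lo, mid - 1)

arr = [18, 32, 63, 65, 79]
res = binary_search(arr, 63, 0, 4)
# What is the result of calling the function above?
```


binary_search(arr, 63, 0, 4)
lo=0, hi=4, mid=2, arr[mid]=63
arr[2] == 63, found at index 2
= 2


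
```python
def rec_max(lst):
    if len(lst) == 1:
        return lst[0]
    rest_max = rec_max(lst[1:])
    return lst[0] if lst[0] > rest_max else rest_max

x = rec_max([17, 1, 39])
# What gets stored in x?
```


rec_max([17, 1, 39])
= compare 17 with rec_max([1, 39])
= compare 1 with rec_max([39])
Base: rec_max([39]) = 39
compare 1 with 39: max = 39
compare 17 with 39: max = 39
= 39


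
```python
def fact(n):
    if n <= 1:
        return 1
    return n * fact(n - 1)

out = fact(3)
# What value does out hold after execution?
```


fact(3)
= 3 * fact(2)
= 3 * 2 * fact(1)
= 3 * 2 * 1
= 6


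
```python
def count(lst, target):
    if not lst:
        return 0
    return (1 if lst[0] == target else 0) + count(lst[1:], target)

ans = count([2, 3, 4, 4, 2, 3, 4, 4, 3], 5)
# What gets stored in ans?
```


count([2, 3, 4, 4, 2, 3, 4, 4, 3], 5)
lst[0]=2 != 5: 0 + count([3, 4, 4, 2, 3, 4, 4, 3], 5)
lst[0]=3 != 5: 0 + count([4, 4, 2, 3, 4, 4, 3], 5)
lst[0]=4 != 5: 0 + count([4, 2, 3, 4, 4, 3], 5)
lst[0]=4 != 5: 0 + count([2, 3, 4, 4, 3], 5)
lst[0]=2 != 5: 0 + count([3, 4, 4, 3], 5)
lst[0]=3 != 5: 0 + count([4, 4, 3], 5)
lst[0]=4 != 5: 0 + count([4, 3], 5)
lst[0]=4 != 5: 0 + count([3], 5)
lst[0]=3 != 5: 0 + count([], 5)
= 0


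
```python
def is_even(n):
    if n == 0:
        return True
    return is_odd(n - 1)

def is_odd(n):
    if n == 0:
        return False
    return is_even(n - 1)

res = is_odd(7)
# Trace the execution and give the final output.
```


is_odd(7)
= is_even(6)
= is_odd(5)
= is_even(4)
= is_odd(3)
= is_even(2)
= is_odd(1)
= is_even(0)
n == 0: return True
= True


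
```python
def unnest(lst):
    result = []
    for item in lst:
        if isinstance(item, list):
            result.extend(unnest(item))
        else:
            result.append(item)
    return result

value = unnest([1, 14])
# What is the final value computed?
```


unnest([1, 14])
Processing each element:
  1 is not a list -> append 1
  14 is not a list -> append 14
= [1, 14]


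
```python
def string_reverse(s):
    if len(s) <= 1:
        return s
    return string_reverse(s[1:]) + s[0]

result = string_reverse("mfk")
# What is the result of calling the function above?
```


string_reverse("mfk")
= string_reverse("fk") + "m"
= string_reverse("k") + "f" + "m"
= "k" + "f" + "m"
= "kfm"


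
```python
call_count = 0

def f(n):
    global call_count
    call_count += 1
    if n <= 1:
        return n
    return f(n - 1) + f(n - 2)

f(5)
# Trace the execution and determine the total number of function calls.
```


f(5) calls f(4) and f(3); each non-base call branches into two more.
Let C(k) = total number of calls made by f(k), including the call to f(k) itself.
Base cases: C(0) = 1, C(1) = 1
Recurrence: C(k) = 1 + C(k-1) + C(k-2)
  C(2) = 1 + C(1) + C(0) = 1 + 1 + 1 = 3
  C(3) = 1 + C(2) + C(1) = 1 + 3 + 1 = 5
  C(4) = 1 + C(3) + C(2) = 1 + 5 + 3 = 9
  C(5) = 1 + C(4) + C(3) = 1 + 9 + 5 = 15
Total calls = C(5) = 15


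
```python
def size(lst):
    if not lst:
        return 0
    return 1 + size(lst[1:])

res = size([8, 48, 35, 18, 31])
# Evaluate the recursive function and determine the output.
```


size([8, 48, 35, 18, 31])
= 1 + size([48, 35, 18, 31])
= 1 + 1 + size([35, 18, 31])
= 1 + 1 + 1 + size([18, 31])
= 1 + 1 + 1 + 1 + size([31])
= 1 + 1 + 1 + 1 + 1 + size([])
= 1 + 1 + 1 + 1 + 1 + 0
= 5


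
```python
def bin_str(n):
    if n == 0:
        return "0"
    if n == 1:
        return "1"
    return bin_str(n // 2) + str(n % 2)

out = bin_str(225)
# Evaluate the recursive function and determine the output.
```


bin_str(225)
= bin_str(112) + "1"
= bin_str(56) + "0" + "1"
= bin_str(28) + "0" + "0" + "1"
= bin_str(14) + "0" + "0" + "0" + "1"
= bin_str(7) + "0" + "0" + "0" + "0" + "1"
= bin_str(3) + "1" + "0" + "0" + "0" + "0" + "1"
= bin_str(1) + "1" + "1" + "0" + "0" + "0" + "0" + "1"
= "1" + "1" + "1" + "0" + "0" + "0" + "0" + "1"
= "11100001"


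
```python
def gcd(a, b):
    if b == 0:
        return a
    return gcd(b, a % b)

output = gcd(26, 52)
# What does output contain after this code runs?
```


gcd(26, 52)
= gcd(52, 26 % 52) = gcd(52, 26)
= gcd(26, 52 % 26) = gcd(26, 0)
b == 0, return a = 26


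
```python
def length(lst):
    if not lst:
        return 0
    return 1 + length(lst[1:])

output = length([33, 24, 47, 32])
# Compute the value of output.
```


length([33, 24, 47, 32])
= 1 + length([24, 47, 32])
= 1 + 1 + length([47, 32])
= 1 + 1 + 1 + length([32])
= 1 + 1 + 1 + 1 + length([])
= 1 + 1 + 1 + 1 + 0
= 4


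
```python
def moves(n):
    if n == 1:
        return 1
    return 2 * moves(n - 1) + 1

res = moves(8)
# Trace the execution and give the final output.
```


moves(8)
= 2 * moves(7) + 1
= 2 * (2 * moves(6) + 1) + 1
= 2 * (2 * (2 * moves(5) + 1) + 1) + 1
= 2 * (2 * (2 * (2 * moves(4) + 1) + 1) + 1) + 1
= 2 * (2 * (2 * (2 * (2 * moves(3) + 1) + 1) + 1) + 1) + 1
= 2 * (2 * (2 * (2 * (2 * (2 * moves(2) + 1) + 1) + 1) + 1) + 1) + 1
= 2 * (2 * (2 * (2 * (2 * (2 * (2 * moves(1) + 1) + 1) + 1) + 1) + 1) + 1) + 1
Now compute bottom-up:
moves(1) = 1
moves(2) = 2 * 1 + 1 = 3
moves(3) = 2 * 3 + 1 = 7
moves(4) = 2 * 7 + 1 = 15
moves(5) = 2 * 15 + 1 = 31
moves(6) = 2 * 31 + 1 = 63
moves(7) = 2 * 63 + 1 = 127
moves(8) = 2 * 127 + 1 = 255
= 255


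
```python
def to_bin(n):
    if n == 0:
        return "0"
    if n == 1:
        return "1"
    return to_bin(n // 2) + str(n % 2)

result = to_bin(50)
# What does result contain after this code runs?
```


to_bin(50)
= to_bin(25) + "0"
= to_bin(12) + "1" + "0"
= to_bin(6) + "0" + "1" + "0"
= to_bin(3) + "0" + "0" + "1" + "0"
= to_bin(1) + "1" + "0" + "0" + "1" + "0"
= "1" + "1" + "0" + "0" + "1" + "0"
= "110010"


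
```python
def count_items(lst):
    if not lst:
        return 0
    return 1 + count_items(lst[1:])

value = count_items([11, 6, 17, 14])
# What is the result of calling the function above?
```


count_items([11, 6, 17, 14])
= 1 + count_items([6, 17, 14])
= 1 + 1 + count_items([17, 14])
= 1 + 1 + 1 + count_items([14])
= 1 + 1 + 1 + 1 + count_items([])
= 1 + 1 + 1 + 1 + 0
= 4


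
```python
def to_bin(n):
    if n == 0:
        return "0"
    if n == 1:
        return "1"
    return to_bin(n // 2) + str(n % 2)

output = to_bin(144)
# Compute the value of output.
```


to_bin(144)
= to_bin(72) + "0"
= to_bin(36) + "0" + "0"
= to_bin(18) + "0" + "0" + "0"
= to_bin(9) + "0" + "0" + "0" + "0"
= to_bin(4) + "1" + "0" + "0" + "0" + "0"
= to_bin(2) + "0" + "1" + "0" + "0" + "0" + "0"
= to_bin(1) + "0" + "0" + "1" + "0" + "0" + "0" + "0"
= "1" + "0" + "0" + "1" + "0" + "0" + "0" + "0"
= "10010000"


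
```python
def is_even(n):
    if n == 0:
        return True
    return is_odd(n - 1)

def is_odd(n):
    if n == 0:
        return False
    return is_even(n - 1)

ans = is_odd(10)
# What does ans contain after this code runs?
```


is_odd(10)
= is_even(9)
= is_odd(8)
= is_even(7)
= is_odd(6)
= is_even(5)
= is_odd(4)
= is_even(3)
= is_odd(2)
= is_even(1)
= is_odd(0)
n == 0: return False
= False


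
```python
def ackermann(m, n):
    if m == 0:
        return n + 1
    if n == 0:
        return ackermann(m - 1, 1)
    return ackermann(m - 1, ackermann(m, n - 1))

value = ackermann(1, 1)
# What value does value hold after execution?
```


ackermann(1, 1)
= ackermann(0, ackermann(1, 0))
First compute ackermann(1, 0) = 2
= ackermann(0, 2)
= 3


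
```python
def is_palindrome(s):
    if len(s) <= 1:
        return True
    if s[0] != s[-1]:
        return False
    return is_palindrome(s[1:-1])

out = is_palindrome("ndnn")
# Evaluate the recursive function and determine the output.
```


is_palindrome("ndnn")
"ndnn": s[0]='n' == s[-1]='n' -> is_palindrome("dn")
"dn": s[0]='d' != s[-1]='n' -> False
= False


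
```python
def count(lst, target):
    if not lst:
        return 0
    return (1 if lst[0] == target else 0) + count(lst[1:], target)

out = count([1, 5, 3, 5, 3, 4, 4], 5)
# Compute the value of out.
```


count([1, 5, 3, 5, 3, 4, 4], 5)
lst[0]=1 != 5: 0 + count([5, 3, 5, 3, 4, 4], 5)
lst[0]=5 == 5: 1 + count([3, 5, 3, 4, 4], 5)
lst[0]=3 != 5: 0 + count([5, 3, 4, 4], 5)
lst[0]=5 == 5: 1 + count([3, 4, 4], 5)
lst[0]=3 != 5: 0 + count([4, 4], 5)
lst[0]=4 != 5: 0 + count([4], 5)
lst[0]=4 != 5: 0 + count([], 5)
= 2


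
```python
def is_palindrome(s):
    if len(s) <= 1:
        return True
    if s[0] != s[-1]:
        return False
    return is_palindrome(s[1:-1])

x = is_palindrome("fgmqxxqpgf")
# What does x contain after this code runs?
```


is_palindrome("fgmqxxqpgf")
"fgmqxxqpgf": s[0]='f' == s[-1]='f' -> is_palindrome("gmqxxqpg")
"gmqxxqpg": s[0]='g' == s[-1]='g' -> is_palindrome("mqxxqp")
"mqxxqp": s[0]='m' != s[-1]='p' -> False
= False


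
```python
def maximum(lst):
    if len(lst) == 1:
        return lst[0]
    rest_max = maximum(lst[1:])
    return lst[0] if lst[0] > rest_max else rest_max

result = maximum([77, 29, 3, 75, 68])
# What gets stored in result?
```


maximum([77, 29, 3, 75, 68])
= compare 77 with maximum([29, 3, 75, 68])
= compare 29 with maximum([3, 75, 68])
= compare 3 with maximum([75, 68])
= compare 75 with maximum([68])
Base: maximum([68]) = 68
compare 75 with 68: max = 75
compare 3 with 75: max = 75
compare 29 with 75: max = 75
compare 77 with 75: max = 77
= 77


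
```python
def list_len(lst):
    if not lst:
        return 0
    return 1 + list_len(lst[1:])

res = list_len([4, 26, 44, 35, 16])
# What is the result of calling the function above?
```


list_len([4, 26, 44, 35, 16])
= 1 + list_len([26, 44, 35, 16])
= 1 + 1 + list_len([44, 35, 16])
= 1 + 1 + 1 + list_len([35, 16])
= 1 + 1 + 1 + 1 + list_len([16])
= 1 + 1 + 1 + 1 + 1 + list_len([])
= 1 + 1 + 1 + 1 + 1 + 0
= 5


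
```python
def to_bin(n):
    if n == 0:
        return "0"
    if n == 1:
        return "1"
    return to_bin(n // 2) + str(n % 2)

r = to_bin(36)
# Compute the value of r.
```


to_bin(36)
= to_bin(18) + "0"
= to_bin(9) + "0" + "0"
= to_bin(4) + "1" + "0" + "0"
= to_bin(2) + "0" + "1" + "0" + "0"
= to_bin(1) + "0" + "0" + "1" + "0" + "0"
= "1" + "0" + "0" + "1" + "0" + "0"
= "100100"


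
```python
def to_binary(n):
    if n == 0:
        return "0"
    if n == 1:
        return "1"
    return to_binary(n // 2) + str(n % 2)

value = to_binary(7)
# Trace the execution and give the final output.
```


to_binary(7)
= to_binary(3) + "1"
= to_binary(1) + "1" + "1"
= "1" + "1" + "1"
= "111"


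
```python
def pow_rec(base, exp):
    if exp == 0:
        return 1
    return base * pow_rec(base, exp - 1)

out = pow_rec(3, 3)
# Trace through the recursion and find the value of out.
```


pow_rec(3, 3)
= 3 * pow_rec(3, 2)
= 3 * 3 * pow_rec(3, 1)
= 3 * 3 * 3 * pow_rec(3, 0)
= 3 * 3 * 3 * 1
= 27


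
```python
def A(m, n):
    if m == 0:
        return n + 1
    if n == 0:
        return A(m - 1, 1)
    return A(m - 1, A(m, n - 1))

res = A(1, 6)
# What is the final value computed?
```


A(1, 6)
= A(0, A(1, 5))
First compute A(1, 5) = 7
= A(0, 7)
= 8


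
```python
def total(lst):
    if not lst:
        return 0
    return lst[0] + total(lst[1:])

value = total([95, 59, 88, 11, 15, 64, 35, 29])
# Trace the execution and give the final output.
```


total([95, 59, 88, 11, 15, 64, 35, 29])
= 95 + total([59, 88, 11, 15, 64, 35, 29])
= 95 + 59 + total([88, 11, 15, 64, 35, 29])
= 95 + 59 + 88 + total([11, 15, 64, 35, 29])
= 95 + 59 + 88 + 11 + total([15, 64, 35, 29])
= 95 + 59 + 88 + 11 + 15 + total([64, 35, 29])
= 95 + 59 + 88 + 11 + 15 + 64 + total([35, 29])
= 95 + 59 + 88 + 11 + 15 + 64 + 35 + total([29])
= 95 + 59 + 88 + 11 + 15 + 64 + 35 + 29 + total([])
= 95 + 59 + 88 + 11 + 15 + 64 + 35 + 29 + 0
= 396


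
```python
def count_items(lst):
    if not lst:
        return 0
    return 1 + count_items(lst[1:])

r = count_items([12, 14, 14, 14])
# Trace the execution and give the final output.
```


count_items([12, 14, 14, 14])
= 1 + count_items([14, 14, 14])
= 1 + 1 + count_items([14, 14])
= 1 + 1 + 1 + count_items([14])
= 1 + 1 + 1 + 1 + count_items([])
= 1 + 1 + 1 + 1 + 0
= 4


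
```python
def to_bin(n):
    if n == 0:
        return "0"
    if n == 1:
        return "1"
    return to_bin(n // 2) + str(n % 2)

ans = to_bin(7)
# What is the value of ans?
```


to_bin(7)
= to_bin(3) + "1"
= to_bin(1) + "1" + "1"
= "1" + "1" + "1"
= "111"


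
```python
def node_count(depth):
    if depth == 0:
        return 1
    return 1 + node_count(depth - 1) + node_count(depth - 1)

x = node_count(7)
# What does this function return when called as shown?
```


node_count(7)
= 1 + node_count(6) + node_count(6)
= 1 + 2 * node_count(6)
node_count(k) = 2^(k+1) - 1
node_count(0) = 1
node_count(1) = 3
node_count(2) = 7
node_count(3) = 15
node_count(4) = 31
node_count(7) = 2^8 - 1 = 255


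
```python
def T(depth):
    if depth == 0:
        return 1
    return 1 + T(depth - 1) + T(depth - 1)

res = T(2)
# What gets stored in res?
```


T(2)
= 1 + T(1) + T(1)
= 1 + 2 * T(1)
T(k) = 2^(k+1) - 1
T(0) = 1
T(1) = 3
T(2) = 7
T(2) = 2^3 - 1 = 7


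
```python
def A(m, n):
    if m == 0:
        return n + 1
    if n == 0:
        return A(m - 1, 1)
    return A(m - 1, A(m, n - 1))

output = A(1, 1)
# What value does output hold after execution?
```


A(1, 1)
= A(0, A(1, 0))
First compute A(1, 0) = 2
= A(0, 2)
= 3


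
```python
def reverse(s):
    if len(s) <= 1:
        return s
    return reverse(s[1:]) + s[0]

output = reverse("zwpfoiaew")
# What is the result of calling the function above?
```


reverse("zwpfoiaew")
= reverse("wpfoiaew") + "z"
= reverse("pfoiaew") + "w" + "z"
= reverse("foiaew") + "p" + "w" + "z"
= reverse("oiaew") + "f" + "p" + "w" + "z"
= reverse("iaew") + "o" + "f" + "p" + "w" + "z"
= reverse("aew") + "i" + "o" + "f" + "p" + "w" + "z"
= reverse("ew") + "a" + "i" + "o" + "f" + "p" + "w" + "z"
= reverse("w") + "e" + "a" + "i" + "o" + "f" + "p" + "w" + "z"
= "w" + "e" + "a" + "i" + "o" + "f" + "p" + "w" + "z"
= "weaiofpwz"


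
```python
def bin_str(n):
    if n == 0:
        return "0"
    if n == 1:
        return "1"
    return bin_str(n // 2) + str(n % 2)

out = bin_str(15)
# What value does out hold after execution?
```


bin_str(15)
= bin_str(7) + "1"
= bin_str(3) + "1" + "1"
= bin_str(1) + "1" + "1" + "1"
= "1" + "1" + "1" + "1"
= "1111"


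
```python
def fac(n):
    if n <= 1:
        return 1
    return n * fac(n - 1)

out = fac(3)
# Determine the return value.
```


fac(3)
= 3 * fac(2)
= 3 * 2 * fac(1)
= 3 * 2 * 1
= 6


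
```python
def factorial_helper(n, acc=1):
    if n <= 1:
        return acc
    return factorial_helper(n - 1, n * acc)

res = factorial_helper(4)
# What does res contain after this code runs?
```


factorial_helper(4, 1)
= factorial_helper(3, 4 * 1) = factorial_helper(3, 4)
= factorial_helper(2, 3 * 4) = factorial_helper(2, 12)
= factorial_helper(1, 2 * 12) = factorial_helper(1, 24)
n <= 1, return acc = 24


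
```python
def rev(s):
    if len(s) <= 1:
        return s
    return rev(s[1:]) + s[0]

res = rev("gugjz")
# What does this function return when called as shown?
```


rev("gugjz")
= rev("ugjz") + "g"
= rev("gjz") + "u" + "g"
= rev("jz") + "g" + "u" + "g"
= rev("z") + "j" + "g" + "u" + "g"
= "z" + "j" + "g" + "u" + "g"
= "zjgug"


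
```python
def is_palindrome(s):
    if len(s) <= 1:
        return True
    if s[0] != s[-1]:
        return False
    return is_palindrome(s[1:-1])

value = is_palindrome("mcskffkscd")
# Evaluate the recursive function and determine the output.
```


is_palindrome("mcskffkscd")
"mcskffkscd": s[0]='m' != s[-1]='d' -> False
= False


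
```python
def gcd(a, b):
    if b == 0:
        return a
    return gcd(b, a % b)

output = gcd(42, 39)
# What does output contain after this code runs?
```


gcd(42, 39)
= gcd(39, 42 % 39) = gcd(39, 3)
= gcd(3, 39 % 3) = gcd(3, 0)
b == 0, return a = 3


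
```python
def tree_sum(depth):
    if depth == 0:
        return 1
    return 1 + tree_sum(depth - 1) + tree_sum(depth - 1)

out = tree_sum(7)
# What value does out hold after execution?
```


tree_sum(7)
= 1 + tree_sum(6) + tree_sum(6)
= 1 + 2 * tree_sum(6)
tree_sum(k) = 2^(k+1) - 1
tree_sum(0) = 1
tree_sum(1) = 3
tree_sum(2) = 7
tree_sum(3) = 15
tree_sum(4) = 31
tree_sum(7) = 2^8 - 1 = 255


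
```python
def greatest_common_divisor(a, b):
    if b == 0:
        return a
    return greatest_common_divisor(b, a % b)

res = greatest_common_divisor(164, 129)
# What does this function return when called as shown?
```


greatest_common_divisor(164, 129)
= greatest_common_divisor(129, 164 % 129) = greatest_common_divisor(129, 35)
= greatest_common_divisor(35, 129 % 35) = greatest_common_divisor(35, 24)
= greatest_common_divisor(24, 35 % 24) = greatest_common_divisor(24, 11)
= greatest_common_divisor(11, 24 % 11) = greatest_common_divisor(11, 2)
= greatest_common_divisor(2, 11 % 2) = greatest_common_divisor(2, 1)
= greatest_common_divisor(1, 2 % 1) = greatest_common_divisor(1, 0)
b == 0, return a = 1


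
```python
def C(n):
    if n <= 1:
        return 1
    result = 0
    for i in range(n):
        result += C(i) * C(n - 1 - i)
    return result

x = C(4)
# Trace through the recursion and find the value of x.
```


C(4)
= sum of C(i) * C(4-1-i) for i in 0..3
First compute sub-values bottom-up:
  C(0) = 1, C(1) = 1
  C(2) = 1*1 + 1*1 = 2
  C(3) = 1*2 + 1*1 + 2*1 = 5
Now C(4):
  C(0)*C(3) = 1*5 = 5
  C(1)*C(2) = 1*2 = 2
  C(2)*C(1) = 2*1 = 2
  C(3)*C(0) = 5*1 = 5
= 5 + 2 + 2 + 5
= 14


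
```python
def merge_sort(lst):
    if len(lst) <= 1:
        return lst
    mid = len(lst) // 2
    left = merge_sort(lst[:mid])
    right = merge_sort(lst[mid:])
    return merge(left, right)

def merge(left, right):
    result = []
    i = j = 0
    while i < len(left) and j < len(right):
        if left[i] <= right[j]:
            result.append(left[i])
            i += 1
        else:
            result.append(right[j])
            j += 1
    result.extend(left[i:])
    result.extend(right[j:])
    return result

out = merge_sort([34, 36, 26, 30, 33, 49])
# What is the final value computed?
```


merge_sort([34, 36, 26, 30, 33, 49])
Split into [34, 36, 26] and [30, 33, 49]
Left sorted: [26, 34, 36]
Right sorted: [30, 33, 49]
Merge [26, 34, 36] and [30, 33, 49]
= [26, 30, 33, 34, 36, 49]


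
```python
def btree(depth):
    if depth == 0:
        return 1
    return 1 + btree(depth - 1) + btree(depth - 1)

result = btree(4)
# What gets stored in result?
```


btree(4)
= 1 + btree(3) + btree(3)
= 1 + 2 * btree(3)
btree(k) = 2^(k+1) - 1
btree(0) = 1
btree(1) = 3
btree(2) = 7
btree(3) = 15
btree(4) = 31
btree(4) = 2^5 - 1 = 31


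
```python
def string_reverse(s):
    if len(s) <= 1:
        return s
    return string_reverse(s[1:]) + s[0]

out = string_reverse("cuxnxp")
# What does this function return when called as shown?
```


string_reverse("cuxnxp")
= string_reverse("uxnxp") + "c"
= string_reverse("xnxp") + "u" + "c"
= string_reverse("nxp") + "x" + "u" + "c"
= string_reverse("xp") + "n" + "x" + "u" + "c"
= string_reverse("p") + "x" + "n" + "x" + "u" + "c"
= "p" + "x" + "n" + "x" + "u" + "c"
= "pxnxuc"


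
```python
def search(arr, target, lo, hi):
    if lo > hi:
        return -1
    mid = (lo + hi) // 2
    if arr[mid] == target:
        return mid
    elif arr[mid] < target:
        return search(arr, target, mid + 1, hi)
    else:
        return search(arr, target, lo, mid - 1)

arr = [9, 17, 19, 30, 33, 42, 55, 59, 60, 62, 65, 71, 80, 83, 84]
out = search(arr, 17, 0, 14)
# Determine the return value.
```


search(arr, 17, 0, 14)
lo=0, hi=14, mid=7, arr[mid]=59
59 > 17, search left half
lo=0, hi=6, mid=3, arr[mid]=30
30 > 17, search left half
lo=0, hi=2, mid=1, arr[mid]=17
arr[1] == 17, found at index 1
= 1


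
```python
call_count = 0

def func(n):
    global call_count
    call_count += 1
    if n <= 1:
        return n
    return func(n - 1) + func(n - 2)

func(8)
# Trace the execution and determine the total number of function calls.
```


func(8) calls func(7) and func(6); each non-base call branches into two more.
Let C(k) = total number of calls made by func(k), including the call to func(k) itself.
Base cases: C(0) = 1, C(1) = 1
Recurrence: C(k) = 1 + C(k-1) + C(k-2)
  C(2) = 1 + C(1) + C(0) = 1 + 1 + 1 = 3
  C(3) = 1 + C(2) + C(1) = 1 + 3 + 1 = 5
  C(4) = 1 + C(3) + C(2) = 1 + 5 + 3 = 9
  C(5) = 1 + C(4) + C(3) = 1 + 9 + 5 = 15
  C(6) = 1 + C(5) + C(4) = 1 + 15 + 9 = 25
  C(7) = 1 + C(6) + C(5) = 1 + 25 + 15 = 41
  C(8) = 1 + C(7) + C(6) = 1 + 41 + 25 = 67
Total calls = C(8) = 67


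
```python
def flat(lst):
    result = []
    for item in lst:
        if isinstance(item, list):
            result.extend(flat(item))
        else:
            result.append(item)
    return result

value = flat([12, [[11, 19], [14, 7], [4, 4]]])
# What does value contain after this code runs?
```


flat([12, [[11, 19], [14, 7], [4, 4]]])
Processing each element:
  12 is not a list -> append 12
  [[11, 19], [14, 7], [4, 4]] is a list -> flat recursively -> [11, 19, 14, 7, 4, 4]
= [12, 11, 19, 14, 7, 4, 4]


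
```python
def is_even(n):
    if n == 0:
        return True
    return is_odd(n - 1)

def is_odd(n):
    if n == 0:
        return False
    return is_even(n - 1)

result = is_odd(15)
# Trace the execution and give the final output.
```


is_odd(15)
= is_even(14)
= is_odd(13)
= is_even(12)
= is_odd(11)
= is_even(10)
= is_odd(9)
= is_even(8)
= is_odd(7)
= is_even(6)
= is_odd(5)
= is_even(4)
= is_odd(3)
= is_even(2)
= is_odd(1)
= is_even(0)
n == 0: return True
= True


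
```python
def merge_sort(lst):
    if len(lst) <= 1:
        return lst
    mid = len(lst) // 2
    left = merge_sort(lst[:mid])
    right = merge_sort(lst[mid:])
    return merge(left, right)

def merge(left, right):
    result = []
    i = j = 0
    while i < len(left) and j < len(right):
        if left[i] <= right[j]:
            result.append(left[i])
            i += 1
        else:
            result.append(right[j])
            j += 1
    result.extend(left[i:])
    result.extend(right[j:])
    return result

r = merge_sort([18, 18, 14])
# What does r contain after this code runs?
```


merge_sort([18, 18, 14])
Split into [18] and [18, 14]
Left sorted: [18]
Right sorted: [14, 18]
Merge [18] and [14, 18]
= [14, 18, 18]


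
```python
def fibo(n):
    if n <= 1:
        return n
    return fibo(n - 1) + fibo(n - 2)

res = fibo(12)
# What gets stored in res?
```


fibo(12)
= fibo(11) + fibo(10)
= (fibo(10) + fibo(9)) + fibo(10)
Computing bottom-up: fibo(0)=0, fibo(1)=1, fibo(2)=1, fibo(3)=2, fibo(4)=3, fibo(5)=5, fibo(6)=8, fibo(7)=13, fibo(8)=21, fibo(9)=34, fibo(10)=55, fibo(11)=89, fibo(12)=144
= 144


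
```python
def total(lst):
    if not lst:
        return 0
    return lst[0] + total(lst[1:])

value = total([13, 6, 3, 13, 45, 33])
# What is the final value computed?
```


total([13, 6, 3, 13, 45, 33])
= 13 + total([6, 3, 13, 45, 33])
= 13 + 6 + total([3, 13, 45, 33])
= 13 + 6 + 3 + total([13, 45, 33])
= 13 + 6 + 3 + 13 + total([45, 33])
= 13 + 6 + 3 + 13 + 45 + total([33])
= 13 + 6 + 3 + 13 + 45 + 33 + total([])
= 13 + 6 + 3 + 13 + 45 + 33 + 0
= 113


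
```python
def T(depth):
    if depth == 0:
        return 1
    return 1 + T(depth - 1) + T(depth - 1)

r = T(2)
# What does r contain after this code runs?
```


T(2)
= 1 + T(1) + T(1)
= 1 + 2 * T(1)
T(k) = 2^(k+1) - 1
T(0) = 1
T(1) = 3
T(2) = 7
T(2) = 2^3 - 1 = 7


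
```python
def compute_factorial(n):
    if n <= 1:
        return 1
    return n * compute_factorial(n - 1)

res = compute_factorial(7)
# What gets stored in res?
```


compute_factorial(7)
= 7 * compute_factorial(6)
= 7 * 6 * compute_factorial(5)
= 7 * 6 * 5 * compute_factorial(4)
= 7 * 6 * 5 * 4 * compute_factorial(3)
= 7 * 6 * 5 * 4 * 3 * compute_factorial(2)
= 7 * 6 * 5 * 4 * 3 * 2 * compute_factorial(1)
= 7 * 6 * 5 * 4 * 3 * 2 * 1
= 5040


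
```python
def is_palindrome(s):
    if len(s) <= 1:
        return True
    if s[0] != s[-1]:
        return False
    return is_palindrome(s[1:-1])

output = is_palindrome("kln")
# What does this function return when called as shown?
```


is_palindrome("kln")
"kln": s[0]='k' != s[-1]='n' -> False
= False


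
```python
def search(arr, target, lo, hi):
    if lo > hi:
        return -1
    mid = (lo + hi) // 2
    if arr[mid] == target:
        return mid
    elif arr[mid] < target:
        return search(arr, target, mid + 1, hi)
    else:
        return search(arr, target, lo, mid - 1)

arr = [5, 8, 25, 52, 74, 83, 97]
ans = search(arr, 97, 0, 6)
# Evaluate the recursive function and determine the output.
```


search(arr, 97, 0, 6)
lo=0, hi=6, mid=3, arr[mid]=52
52 < 97, search right half
lo=4, hi=6, mid=5, arr[mid]=83
83 < 97, search right half
lo=6, hi=6, mid=6, arr[mid]=97
arr[6] == 97, found at index 6
= 6


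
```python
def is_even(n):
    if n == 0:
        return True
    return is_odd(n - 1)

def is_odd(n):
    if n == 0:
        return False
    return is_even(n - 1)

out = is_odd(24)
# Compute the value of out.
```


is_odd(24)
= is_even(23)
= is_odd(22)
= is_even(21)
= is_odd(20)
= is_even(19)
= is_odd(18)
= is_even(17)
= is_odd(16)
= is_even(15)
= is_odd(14)
= is_even(13)
= is_odd(12)
= is_even(11)
= is_odd(10)
= is_even(9)
= is_odd(8)
= is_even(7)
= is_odd(6)
= is_even(5)
= is_odd(4)
= is_even(3)
= is_odd(2)
= is_even(1)
= is_odd(0)
n == 0: return False
= False


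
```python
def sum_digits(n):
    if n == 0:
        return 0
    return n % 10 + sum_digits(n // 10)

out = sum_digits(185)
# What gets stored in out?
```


sum_digits(185)
= 5 + sum_digits(18)
= 5 + 8 + sum_digits(1)
= 5 + 8 + 1 + sum_digits(0)
= 5 + 8 + 1 + 0
= 14


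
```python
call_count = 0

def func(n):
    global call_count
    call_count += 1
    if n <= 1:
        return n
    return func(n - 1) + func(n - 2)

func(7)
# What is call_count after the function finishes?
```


func(7) calls func(6) and func(5); each non-base call branches into two more.
Let C(k) = total number of calls made by func(k), including the call to func(k) itself.
Base cases: C(0) = 1, C(1) = 1
Recurrence: C(k) = 1 + C(k-1) + C(k-2)
  C(2) = 1 + C(1) + C(0) = 1 + 1 + 1 = 3
  C(3) = 1 + C(2) + C(1) = 1 + 3 + 1 = 5
  C(4) = 1 + C(3) + C(2) = 1 + 5 + 3 = 9
  C(5) = 1 + C(4) + C(3) = 1 + 9 + 5 = 15
  C(6) = 1 + C(5) + C(4) = 1 + 15 + 9 = 25
  C(7) = 1 + C(6) + C(5) = 1 + 25 + 15 = 41
Total calls = C(7) = 41


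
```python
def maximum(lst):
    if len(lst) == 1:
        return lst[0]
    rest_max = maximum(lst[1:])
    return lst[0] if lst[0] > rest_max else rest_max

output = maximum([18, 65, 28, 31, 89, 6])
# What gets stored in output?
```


maximum([18, 65, 28, 31, 89, 6])
= compare 18 with maximum([65, 28, 31, 89, 6])
= compare 65 with maximum([28, 31, 89, 6])
= compare 28 with maximum([31, 89, 6])
= compare 31 with maximum([89, 6])
= compare 89 with maximum([6])
Base: maximum([6]) = 6
compare 89 with 6: max = 89
compare 31 with 89: max = 89
compare 28 with 89: max = 89
compare 65 with 89: max = 89
compare 18 with 89: max = 89
= 89


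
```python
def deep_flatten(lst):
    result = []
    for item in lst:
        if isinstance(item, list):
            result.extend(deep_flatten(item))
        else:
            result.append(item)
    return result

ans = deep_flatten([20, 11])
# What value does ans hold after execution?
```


deep_flatten([20, 11])
Processing each element:
  20 is not a list -> append 20
  11 is not a list -> append 11
= [20, 11]


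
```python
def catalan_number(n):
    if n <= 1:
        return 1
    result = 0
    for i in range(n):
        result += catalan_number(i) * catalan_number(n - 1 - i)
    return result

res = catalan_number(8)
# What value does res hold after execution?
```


catalan_number(8)
= sum of catalan_number(i) * catalan_number(8-1-i) for i in 0..7
First compute sub-values bottom-up:
  catalan_number(0) = 1, catalan_number(1) = 1
  catalan_number(2) = 1*1 + 1*1 = 2
  catalan_number(3) = 1*2 + 1*1 + 2*1 = 5
  catalan_number(4) = 1*5 + 1*2 + 2*1 + 5*1 = 14
  catalan_number(5) = 1*14 + 1*5 + 2*2 + 5*1 + 14*1 = 42
  catalan_number(6) = 1*42 + 1*14 + 2*5 + 5*2 + 14*1 + 42*1 = 132
  catalan_number(7) = 1*132 + 1*42 + 2*14 + 5*5 + 14*2 + 42*1 + 132*1 = 429
Now catalan_number(8):
  catalan_number(0)*catalan_number(7) = 1*429 = 429
  catalan_number(1)*catalan_number(6) = 1*132 = 132
  catalan_number(2)*catalan_number(5) = 2*42 = 84
  catalan_number(3)*catalan_number(4) = 5*14 = 70
  catalan_number(4)*catalan_number(3) = 14*5 = 70
  catalan_number(5)*catalan_number(2) = 42*2 = 84
  catalan_number(6)*catalan_number(1) = 132*1 = 132
  catalan_number(7)*catalan_number(0) = 429*1 = 429
= 429 + 132 + 84 + 70 + 70 + 84 + 132 + 429
= 1430


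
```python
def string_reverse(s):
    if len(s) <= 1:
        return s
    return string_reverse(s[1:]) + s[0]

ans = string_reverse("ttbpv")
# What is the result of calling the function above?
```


string_reverse("ttbpv")
= string_reverse("tbpv") + "t"
= string_reverse("bpv") + "t" + "t"
= string_reverse("pv") + "b" + "t" + "t"
= string_reverse("v") + "p" + "b" + "t" + "t"
= "v" + "p" + "b" + "t" + "t"
= "vpbtt"


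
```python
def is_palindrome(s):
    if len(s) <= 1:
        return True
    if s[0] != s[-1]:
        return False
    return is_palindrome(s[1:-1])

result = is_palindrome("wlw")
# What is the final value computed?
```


is_palindrome("wlw")
"wlw": s[0]='w' == s[-1]='w' -> is_palindrome("l")
"l": len <= 1 -> True
= True


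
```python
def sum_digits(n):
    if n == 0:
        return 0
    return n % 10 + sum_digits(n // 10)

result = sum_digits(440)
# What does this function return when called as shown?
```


sum_digits(440)
= 0 + sum_digits(44)
= 0 + 4 + sum_digits(4)
= 0 + 4 + 4 + sum_digits(0)
= 0 + 4 + 4 + 0
= 8


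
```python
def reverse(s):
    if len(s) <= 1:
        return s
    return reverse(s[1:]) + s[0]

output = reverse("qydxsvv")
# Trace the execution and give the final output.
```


reverse("qydxsvv")
= reverse("ydxsvv") + "q"
= reverse("dxsvv") + "y" + "q"
= reverse("xsvv") + "d" + "y" + "q"
= reverse("svv") + "x" + "d" + "y" + "q"
= reverse("vv") + "s" + "x" + "d" + "y" + "q"
= reverse("v") + "v" + "s" + "x" + "d" + "y" + "q"
= "v" + "v" + "s" + "x" + "d" + "y" + "q"
= "vvsxdyq"
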